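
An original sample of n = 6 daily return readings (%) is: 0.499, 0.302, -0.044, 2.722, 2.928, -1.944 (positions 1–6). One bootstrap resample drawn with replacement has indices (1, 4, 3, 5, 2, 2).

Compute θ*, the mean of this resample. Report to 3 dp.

θ* = 1.118

Resample values: 0.499, 2.722, -0.044, 2.928, 0.302, 0.302.
Mean = (0.499 + 2.722 + (-0.044) + 2.928 + 0.302 + 0.302) / 6 = 6.7090 / 6 = 1.118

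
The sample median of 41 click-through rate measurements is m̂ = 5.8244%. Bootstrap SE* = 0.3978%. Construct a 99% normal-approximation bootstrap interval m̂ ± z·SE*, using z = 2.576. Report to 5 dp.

Margin = 2.576 × 0.3978 = 1.024733
Interval: 5.8244 ± 1.024733

(4.79967, 6.84913)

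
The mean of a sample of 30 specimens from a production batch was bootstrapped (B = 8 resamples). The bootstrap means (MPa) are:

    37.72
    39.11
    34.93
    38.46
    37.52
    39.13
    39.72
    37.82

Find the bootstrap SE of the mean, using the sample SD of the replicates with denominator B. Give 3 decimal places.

SE* = 1.389

Bootstrap SE is the standard deviation of the 8 replicate means.
Mean of replicates: (37.72 + 39.11 + 34.93 + 38.46 + 37.52 + 39.13 + 39.72 + 37.82) / 8 = 304.4100 / 8 = 38.0513
Sum of squared deviations: (−0.3313)² + (+1.0587)² + (−3.1213)² + (+0.4087)² + (−0.5312)² + (+1.0787)² + (+1.6687)² + (−0.2313)² = 15.4241
Variance = 15.4241 / 8 = 1.9280
SE* = √1.9280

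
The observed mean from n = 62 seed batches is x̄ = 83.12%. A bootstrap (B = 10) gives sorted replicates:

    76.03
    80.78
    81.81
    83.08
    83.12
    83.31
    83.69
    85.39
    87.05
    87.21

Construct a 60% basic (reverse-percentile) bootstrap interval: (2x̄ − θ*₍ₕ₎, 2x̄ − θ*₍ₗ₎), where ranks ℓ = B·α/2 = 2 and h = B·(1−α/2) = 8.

(80.85, 85.46)

Percentile endpoints at ranks 2 and 8: θ*₍2₎ = 80.78, θ*₍8₎ = 85.39.
Basic interval reflects these around x̄:
  lower = 2 × 83.12 − 85.39 = 80.85
  upper = 2 × 83.12 − 80.78 = 85.46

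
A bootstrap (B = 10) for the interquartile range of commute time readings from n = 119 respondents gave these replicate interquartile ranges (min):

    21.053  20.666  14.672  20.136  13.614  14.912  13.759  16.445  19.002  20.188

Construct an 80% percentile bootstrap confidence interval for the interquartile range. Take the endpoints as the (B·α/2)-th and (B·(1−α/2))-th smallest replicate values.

(13.614, 20.666)

Sorted replicates: 13.614, 13.759, 14.672, 14.912, 16.445, 19.002, 20.136, 20.188, 20.666, 21.053
α = 0.20; lower rank = 10 × 0.100 = 1; upper rank = 10 × 0.900 = 9.
The 1st smallest replicate is 13.614; the 9th is 20.666.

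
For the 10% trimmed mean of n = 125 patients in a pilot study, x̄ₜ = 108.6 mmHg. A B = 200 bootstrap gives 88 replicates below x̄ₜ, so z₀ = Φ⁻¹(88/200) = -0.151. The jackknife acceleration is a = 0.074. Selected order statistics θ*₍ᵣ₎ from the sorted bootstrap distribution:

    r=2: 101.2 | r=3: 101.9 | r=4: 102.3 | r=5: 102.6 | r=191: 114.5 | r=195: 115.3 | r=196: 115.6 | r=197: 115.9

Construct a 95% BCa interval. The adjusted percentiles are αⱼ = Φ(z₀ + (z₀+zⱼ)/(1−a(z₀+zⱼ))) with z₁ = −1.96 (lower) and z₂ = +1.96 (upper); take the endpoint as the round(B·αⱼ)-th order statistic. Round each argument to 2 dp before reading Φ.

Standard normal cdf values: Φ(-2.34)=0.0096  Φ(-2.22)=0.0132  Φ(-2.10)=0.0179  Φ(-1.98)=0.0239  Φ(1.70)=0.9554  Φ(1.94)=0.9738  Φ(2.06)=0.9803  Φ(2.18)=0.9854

Lower: z₀ + z₁ = -0.151 + (-1.960) = -2.111; 1 − a(z₀+z₁) = 1 − (0.074)(-2.111) = 1.1562; argument = -0.151 + (-2.111)/1.1562 = -1.9768 → -1.98.
α₁ = Φ(-1.98) = 0.0239; rank = round(200 × 0.0239) = 5; θ*₍5₎ = 102.6.
Upper: z₀ + z₂ = 1.809; 1 − a(z₀+z₂) = 0.8661; argument = 1.9376 → 1.94; α₂ = 0.9738; rank = 195; θ*₍195₎ = 115.3.

(102.6, 115.3)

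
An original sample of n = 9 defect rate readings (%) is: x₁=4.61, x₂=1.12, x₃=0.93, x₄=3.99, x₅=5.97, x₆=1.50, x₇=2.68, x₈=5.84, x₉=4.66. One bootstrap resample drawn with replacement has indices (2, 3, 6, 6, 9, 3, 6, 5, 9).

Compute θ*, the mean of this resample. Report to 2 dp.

θ* = 2.53

Resample values: 1.12, 0.93, 1.50, 1.50, 4.66, 0.93, 1.50, 5.97, 4.66.
Mean = (1.12 + 0.93 + 1.50 + 1.50 + 4.66 + 0.93 + 1.50 + 5.97 + 4.66) / 9 = 22.770 / 9 = 2.53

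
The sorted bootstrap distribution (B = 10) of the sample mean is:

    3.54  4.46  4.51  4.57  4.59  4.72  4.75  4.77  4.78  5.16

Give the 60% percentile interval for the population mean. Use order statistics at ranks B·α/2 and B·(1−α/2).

(4.46, 4.77)

α = 0.40; lower rank = 10 × 0.200 = 2; upper rank = 10 × 0.800 = 8.
The 2nd smallest replicate is 4.46; the 8th is 4.77.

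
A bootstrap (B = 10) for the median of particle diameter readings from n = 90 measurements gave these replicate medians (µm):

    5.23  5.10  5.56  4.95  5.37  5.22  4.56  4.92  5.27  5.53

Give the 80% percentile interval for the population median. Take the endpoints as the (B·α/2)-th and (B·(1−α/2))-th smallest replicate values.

Sorted replicates: 4.56, 4.92, 4.95, 5.10, 5.22, 5.23, 5.27, 5.37, 5.53, 5.56
α = 0.20; lower rank = 10 × 0.100 = 1; upper rank = 10 × 0.900 = 9.
The 1st smallest replicate is 4.56; the 9th is 5.53.

(4.56, 5.53)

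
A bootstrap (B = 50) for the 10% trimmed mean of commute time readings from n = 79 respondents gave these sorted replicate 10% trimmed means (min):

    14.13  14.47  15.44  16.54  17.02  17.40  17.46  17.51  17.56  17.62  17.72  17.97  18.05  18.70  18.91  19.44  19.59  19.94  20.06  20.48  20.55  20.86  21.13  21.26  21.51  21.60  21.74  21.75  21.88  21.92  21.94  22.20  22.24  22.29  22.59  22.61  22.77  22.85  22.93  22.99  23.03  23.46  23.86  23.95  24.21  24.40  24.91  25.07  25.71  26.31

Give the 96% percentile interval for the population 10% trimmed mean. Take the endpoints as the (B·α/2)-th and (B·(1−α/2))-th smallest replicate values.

α = 0.04; lower rank = 50 × 0.020 = 1; upper rank = 50 × 0.980 = 49.
The 1st smallest replicate is 14.13; the 49th is 25.71.

(14.13, 25.71)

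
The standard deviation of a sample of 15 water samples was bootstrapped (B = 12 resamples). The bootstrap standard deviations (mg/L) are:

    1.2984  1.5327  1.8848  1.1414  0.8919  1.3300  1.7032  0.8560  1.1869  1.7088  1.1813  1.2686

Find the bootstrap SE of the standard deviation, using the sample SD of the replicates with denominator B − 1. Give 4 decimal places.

SE* = 0.3207

Bootstrap SE is the standard deviation of the 12 replicate standard deviations.
Mean of replicates: (1.2984 + 1.5327 + 1.8848 + 1.1414 + 0.8919 + 1.3300 + 1.7032 + 0.8560 + 1.1869 + 1.7088 + 1.1813 + 1.2686) / 12 = 15.98400 / 12 = 1.33200
Sum of squared deviations: (−0.03360)² + (+0.20070)² + (+0.55280)² + (−0.19060)² + (−0.44010)² + (−0.00200)² + (+0.37120)² + (−0.47600)² + (−0.14510)² + (+0.37680)² + (−0.15070)² + (−0.06340)² = 1.13115
Variance = 1.13115 / 11 = 0.10283
SE* = √0.10283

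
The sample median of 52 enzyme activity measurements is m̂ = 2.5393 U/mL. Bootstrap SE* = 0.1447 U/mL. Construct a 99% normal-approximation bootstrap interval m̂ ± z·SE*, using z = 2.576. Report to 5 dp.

(2.16655, 2.91205)

Margin = 2.576 × 0.1447 = 0.372747
Interval: 2.5393 ± 0.372747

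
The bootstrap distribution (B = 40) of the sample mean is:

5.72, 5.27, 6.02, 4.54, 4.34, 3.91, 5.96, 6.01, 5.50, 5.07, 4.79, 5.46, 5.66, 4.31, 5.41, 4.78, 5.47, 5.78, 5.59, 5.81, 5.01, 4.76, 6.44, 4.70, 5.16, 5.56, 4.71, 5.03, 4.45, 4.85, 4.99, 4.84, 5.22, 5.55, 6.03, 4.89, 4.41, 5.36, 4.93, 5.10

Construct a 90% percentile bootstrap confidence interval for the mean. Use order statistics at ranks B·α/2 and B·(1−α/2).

Sorted replicates: 3.91, 4.31, 4.34, 4.41, 4.45, 4.54, 4.70, 4.71, 4.76, 4.78, 4.79, 4.84, 4.85, 4.89, 4.93, 4.99, 5.01, 5.03, 5.07, 5.10, 5.16, 5.22, 5.27, 5.36, 5.41, 5.46, 5.47, 5.50, 5.55, 5.56, 5.59, 5.66, 5.72, 5.78, 5.81, 5.96, 6.01, 6.02, 6.03, 6.44
α = 0.10; lower rank = 40 × 0.050 = 2; upper rank = 40 × 0.950 = 38.
The 2nd smallest replicate is 4.31; the 38th is 6.02.

(4.31, 6.02)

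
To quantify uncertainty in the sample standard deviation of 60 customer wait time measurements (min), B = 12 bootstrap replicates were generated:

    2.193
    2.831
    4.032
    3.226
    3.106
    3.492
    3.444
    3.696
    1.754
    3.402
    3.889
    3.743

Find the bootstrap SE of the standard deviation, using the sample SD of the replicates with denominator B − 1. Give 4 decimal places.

SE* = 0.6829

Bootstrap SE is the standard deviation of the 12 replicate standard deviations.
Mean of replicates: (2.193 + 2.831 + 4.032 + 3.226 + 3.106 + 3.492 + 3.444 + 3.696 + 1.754 + 3.402 + 3.889 + 3.743) / 12 = 38.80800 / 12 = 3.23400
Sum of squared deviations: (−1.04100)² + (−0.40300)² + (+0.79800)² + (−0.00800)² + (−0.12800)² + (+0.25800)² + (+0.21000)² + (+0.46200)² + (−1.48000)² + (+0.16800)² + (+0.65500)² + (+0.50900)² = 5.13018
Variance = 5.13018 / 11 = 0.46638
SE* = √0.46638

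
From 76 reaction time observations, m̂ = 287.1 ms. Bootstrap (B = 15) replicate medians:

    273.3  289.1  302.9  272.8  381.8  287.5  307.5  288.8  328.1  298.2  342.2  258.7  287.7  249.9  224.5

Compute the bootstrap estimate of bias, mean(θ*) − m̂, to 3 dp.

mean(θ*) = (273.3 + 289.1 + 302.9 + 272.8 + 381.8 + 287.5 + 307.5 + 288.8 + 328.1 + 298.2 + 342.2 + 258.7 + 287.7 + 249.9 + 224.5) / 15 = 292.8667
bias = 292.8667 − 287.1

bias = +5.767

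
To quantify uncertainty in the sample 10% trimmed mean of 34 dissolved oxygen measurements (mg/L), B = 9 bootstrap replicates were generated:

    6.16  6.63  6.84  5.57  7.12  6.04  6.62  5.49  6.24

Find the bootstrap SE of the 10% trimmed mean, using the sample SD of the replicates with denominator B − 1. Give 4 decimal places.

SE* = 0.5540

Bootstrap SE is the standard deviation of the 9 replicate 10% trimmed means.
Mean of replicates: (6.16 + 6.63 + 6.84 + 5.57 + 7.12 + 6.04 + 6.62 + 5.49 + 6.24) / 9 = 56.71000 / 9 = 6.30111
Sum of squared deviations: (−0.14111)² + (+0.32889)² + (+0.53889)² + (−0.73111)² + (+0.81889)² + (−0.26111)² + (+0.31889)² + (−0.81111)² + (−0.06111)² = 2.45509
Variance = 2.45509 / 8 = 0.30689
SE* = √0.30689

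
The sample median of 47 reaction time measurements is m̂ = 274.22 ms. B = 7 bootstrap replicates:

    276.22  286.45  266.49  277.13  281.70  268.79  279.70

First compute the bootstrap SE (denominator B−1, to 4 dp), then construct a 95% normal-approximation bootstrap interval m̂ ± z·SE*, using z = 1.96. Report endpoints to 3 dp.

Mean of replicates = 276.6400; sum of squared deviations = 296.2648; SE* = √(296.2648/6) = 7.0269
Margin = 1.96 × 7.0269 = 13.7727
Interval: 274.22 ± 13.7727

(260.447, 287.993)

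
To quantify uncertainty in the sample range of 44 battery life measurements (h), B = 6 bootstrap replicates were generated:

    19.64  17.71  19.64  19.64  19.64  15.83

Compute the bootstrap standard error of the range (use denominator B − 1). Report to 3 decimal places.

SE* = 1.597

Bootstrap SE is the standard deviation of the 6 replicate ranges.
Mean of replicates: (19.64 + 17.71 + 19.64 + 19.64 + 19.64 + 15.83) / 6 = 112.1000 / 6 = 18.6833
Sum of squared deviations: (+0.9567)² + (−0.9733)² + (+0.9567)² + (+0.9567)² + (+0.9567)² + (−2.8533)² = 12.7497
Variance = 12.7497 / 5 = 2.5499
SE* = √2.5499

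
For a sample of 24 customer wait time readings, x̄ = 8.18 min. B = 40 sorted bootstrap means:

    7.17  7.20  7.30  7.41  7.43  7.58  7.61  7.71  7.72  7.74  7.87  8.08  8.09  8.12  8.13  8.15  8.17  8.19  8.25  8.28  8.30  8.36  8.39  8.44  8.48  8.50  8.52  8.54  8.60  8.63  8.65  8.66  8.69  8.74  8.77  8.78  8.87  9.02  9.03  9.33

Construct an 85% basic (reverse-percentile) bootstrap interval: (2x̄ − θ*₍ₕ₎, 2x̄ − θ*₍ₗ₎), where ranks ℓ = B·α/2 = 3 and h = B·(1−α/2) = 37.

Percentile endpoints at ranks 3 and 37: θ*₍3₎ = 7.30, θ*₍37₎ = 8.87.
Basic interval reflects these around x̄:
  lower = 2 × 8.18 − 8.87 = 7.49
  upper = 2 × 8.18 − 7.30 = 9.06

(7.49, 9.06)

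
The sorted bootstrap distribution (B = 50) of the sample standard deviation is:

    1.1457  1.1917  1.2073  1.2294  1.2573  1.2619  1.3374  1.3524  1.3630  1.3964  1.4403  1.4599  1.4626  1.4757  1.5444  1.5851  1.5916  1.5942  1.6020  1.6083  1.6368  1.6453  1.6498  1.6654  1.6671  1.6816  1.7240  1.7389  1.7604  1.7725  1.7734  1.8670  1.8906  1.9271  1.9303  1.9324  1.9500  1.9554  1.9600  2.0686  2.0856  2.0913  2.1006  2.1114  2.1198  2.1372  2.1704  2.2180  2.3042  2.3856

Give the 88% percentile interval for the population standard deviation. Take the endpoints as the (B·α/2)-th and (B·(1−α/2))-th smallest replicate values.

α = 0.12; lower rank = 50 × 0.060 = 3; upper rank = 50 × 0.940 = 47.
The 3rd smallest replicate is 1.2073; the 47th is 2.1704.

(1.2073, 2.1704)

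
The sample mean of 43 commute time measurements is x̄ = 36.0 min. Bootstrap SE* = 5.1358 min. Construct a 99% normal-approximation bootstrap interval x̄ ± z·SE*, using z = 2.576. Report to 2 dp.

Margin = 2.576 × 5.1358 = 13.230
Interval: 36.0 ± 13.230

(22.77, 49.23)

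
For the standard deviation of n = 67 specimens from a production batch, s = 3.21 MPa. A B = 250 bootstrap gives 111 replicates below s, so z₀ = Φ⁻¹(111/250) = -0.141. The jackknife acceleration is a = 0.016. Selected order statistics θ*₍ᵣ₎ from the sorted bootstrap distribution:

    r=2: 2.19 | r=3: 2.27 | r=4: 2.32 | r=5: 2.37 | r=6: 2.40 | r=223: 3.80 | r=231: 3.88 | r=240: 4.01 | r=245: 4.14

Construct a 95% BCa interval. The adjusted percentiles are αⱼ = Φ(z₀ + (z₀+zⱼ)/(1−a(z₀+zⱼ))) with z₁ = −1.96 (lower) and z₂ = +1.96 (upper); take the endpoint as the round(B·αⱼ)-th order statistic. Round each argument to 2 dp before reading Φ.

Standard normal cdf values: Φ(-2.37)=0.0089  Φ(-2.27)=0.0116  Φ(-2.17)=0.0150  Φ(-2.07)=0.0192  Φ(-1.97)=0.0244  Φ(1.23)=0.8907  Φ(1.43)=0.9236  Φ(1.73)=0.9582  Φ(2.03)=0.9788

Lower: z₀ + z₁ = -0.141 + (-1.960) = -2.101; 1 − a(z₀+z₁) = 1 − (0.016)(-2.101) = 1.0336; argument = -0.141 + (-2.101)/1.0336 = -2.1737 → -2.17.
α₁ = Φ(-2.17) = 0.0150; rank = round(250 × 0.0150) = 4; θ*₍4₎ = 2.32.
Upper: z₀ + z₂ = 1.819; 1 − a(z₀+z₂) = 0.9709; argument = 1.7325 → 1.73; α₂ = 0.9582; rank = 240; θ*₍240₎ = 4.01.

(2.32, 4.01)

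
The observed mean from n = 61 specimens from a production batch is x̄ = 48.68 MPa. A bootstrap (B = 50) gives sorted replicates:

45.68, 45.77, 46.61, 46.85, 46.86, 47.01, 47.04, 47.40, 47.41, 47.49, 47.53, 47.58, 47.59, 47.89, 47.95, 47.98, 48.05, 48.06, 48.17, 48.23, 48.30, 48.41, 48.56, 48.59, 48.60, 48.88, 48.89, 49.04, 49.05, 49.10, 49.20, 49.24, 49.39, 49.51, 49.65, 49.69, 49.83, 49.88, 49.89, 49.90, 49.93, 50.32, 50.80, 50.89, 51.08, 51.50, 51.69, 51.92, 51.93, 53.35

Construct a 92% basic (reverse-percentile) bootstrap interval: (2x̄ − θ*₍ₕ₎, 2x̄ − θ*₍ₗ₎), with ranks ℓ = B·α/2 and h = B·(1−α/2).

(45.44, 51.59)

Percentile endpoints at ranks 2 and 48: θ*₍2₎ = 45.77, θ*₍48₎ = 51.92.
Basic interval reflects these around x̄:
  lower = 2 × 48.68 − 51.92 = 45.44
  upper = 2 × 48.68 − 45.77 = 51.59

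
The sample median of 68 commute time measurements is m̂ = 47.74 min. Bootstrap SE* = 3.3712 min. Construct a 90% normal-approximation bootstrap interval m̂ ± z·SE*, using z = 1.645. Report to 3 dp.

(42.194, 53.286)

Margin = 1.645 × 3.3712 = 5.5456
Interval: 47.74 ± 5.5456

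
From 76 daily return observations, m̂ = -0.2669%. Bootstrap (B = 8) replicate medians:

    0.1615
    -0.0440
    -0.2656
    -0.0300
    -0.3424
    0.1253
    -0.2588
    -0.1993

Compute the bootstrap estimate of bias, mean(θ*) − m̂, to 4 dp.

mean(θ*) = (0.1615 + (-0.0440) + (-0.2656) + (-0.0300) + (-0.3424) + 0.1253 + (-0.2588) + (-0.1993)) / 8 = -0.10666
bias = -0.10666 − -0.2669

bias = +0.1602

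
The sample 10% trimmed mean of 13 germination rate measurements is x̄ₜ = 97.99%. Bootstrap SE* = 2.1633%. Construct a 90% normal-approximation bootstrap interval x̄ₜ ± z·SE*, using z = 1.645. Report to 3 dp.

(94.431, 101.549)

Margin = 1.645 × 2.1633 = 3.5586
Interval: 97.99 ± 3.5586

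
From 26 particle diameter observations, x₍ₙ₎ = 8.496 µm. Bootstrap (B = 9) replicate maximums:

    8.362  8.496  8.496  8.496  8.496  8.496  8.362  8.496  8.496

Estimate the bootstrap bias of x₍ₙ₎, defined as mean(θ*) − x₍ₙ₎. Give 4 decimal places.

bias = −0.0298

mean(θ*) = (8.362 + 8.496 + 8.496 + 8.496 + 8.496 + 8.496 + 8.362 + 8.496 + 8.496) / 9 = 8.46622
bias = 8.46622 − 8.496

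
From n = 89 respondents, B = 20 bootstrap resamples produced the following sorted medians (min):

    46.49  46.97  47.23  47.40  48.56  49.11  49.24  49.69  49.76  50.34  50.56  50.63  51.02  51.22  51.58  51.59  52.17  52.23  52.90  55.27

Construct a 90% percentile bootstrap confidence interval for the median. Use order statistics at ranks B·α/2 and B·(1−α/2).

(46.49, 52.90)

α = 0.10; lower rank = 20 × 0.050 = 1; upper rank = 20 × 0.950 = 19.
The 1st smallest replicate is 46.49; the 19th is 52.90.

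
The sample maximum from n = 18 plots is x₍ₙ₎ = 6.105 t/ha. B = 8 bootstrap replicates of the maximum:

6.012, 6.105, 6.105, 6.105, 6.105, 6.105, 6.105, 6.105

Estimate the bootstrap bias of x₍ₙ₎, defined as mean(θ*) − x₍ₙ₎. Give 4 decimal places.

mean(θ*) = (6.012 + 6.105 + 6.105 + 6.105 + 6.105 + 6.105 + 6.105 + 6.105) / 8 = 6.09337
bias = 6.09337 − 6.105

bias = −0.0116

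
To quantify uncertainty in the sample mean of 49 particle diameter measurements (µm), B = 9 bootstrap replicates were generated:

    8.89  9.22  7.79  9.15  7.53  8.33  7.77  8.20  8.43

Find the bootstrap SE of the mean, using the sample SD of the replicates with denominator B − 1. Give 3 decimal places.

Bootstrap SE is the standard deviation of the 9 replicate means.
Mean of replicates: (8.89 + 9.22 + 7.79 + 9.15 + 7.53 + 8.33 + 7.77 + 8.20 + 8.43) / 9 = 75.3100 / 9 = 8.3678
Sum of squared deviations: (+0.5222)² + (+0.8522)² + (−0.5778)² + (+0.7822)² + (−0.8378)² + (−0.0378)² + (−0.5978)² + (−0.1678)² + (+0.0622)² = 3.0374
Variance = 3.0374 / 8 = 0.3797
SE* = √0.3797

SE* = 0.616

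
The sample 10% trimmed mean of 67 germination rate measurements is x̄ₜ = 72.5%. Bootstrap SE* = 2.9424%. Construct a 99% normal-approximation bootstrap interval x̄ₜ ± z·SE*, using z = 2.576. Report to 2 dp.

Margin = 2.576 × 2.9424 = 7.580
Interval: 72.5 ± 7.580

(64.92, 80.08)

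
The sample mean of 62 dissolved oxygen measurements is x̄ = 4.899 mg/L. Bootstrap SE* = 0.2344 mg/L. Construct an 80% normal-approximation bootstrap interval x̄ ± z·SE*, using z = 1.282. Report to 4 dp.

Margin = 1.282 × 0.2344 = 0.30050
Interval: 4.899 ± 0.30050

(4.5985, 5.1995)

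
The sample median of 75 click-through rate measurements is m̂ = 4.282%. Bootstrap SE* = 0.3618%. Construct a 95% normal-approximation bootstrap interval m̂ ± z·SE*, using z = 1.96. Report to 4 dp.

Margin = 1.96 × 0.3618 = 0.70913
Interval: 4.282 ± 0.70913

(3.5729, 4.9911)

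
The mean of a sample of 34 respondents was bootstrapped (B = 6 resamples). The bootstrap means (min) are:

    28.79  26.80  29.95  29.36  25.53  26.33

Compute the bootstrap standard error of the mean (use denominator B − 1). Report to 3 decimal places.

Bootstrap SE is the standard deviation of the 6 replicate means.
Mean of replicates: (28.79 + 26.80 + 29.95 + 29.36 + 25.53 + 26.33) / 6 = 166.7600 / 6 = 27.7933
Sum of squared deviations: (+0.9967)² + (−0.9933)² + (+2.1567)² + (+1.5667)² + (−2.2633)² + (−1.4633)² = 16.3497
Variance = 16.3497 / 5 = 3.2699
SE* = √3.2699

SE* = 1.808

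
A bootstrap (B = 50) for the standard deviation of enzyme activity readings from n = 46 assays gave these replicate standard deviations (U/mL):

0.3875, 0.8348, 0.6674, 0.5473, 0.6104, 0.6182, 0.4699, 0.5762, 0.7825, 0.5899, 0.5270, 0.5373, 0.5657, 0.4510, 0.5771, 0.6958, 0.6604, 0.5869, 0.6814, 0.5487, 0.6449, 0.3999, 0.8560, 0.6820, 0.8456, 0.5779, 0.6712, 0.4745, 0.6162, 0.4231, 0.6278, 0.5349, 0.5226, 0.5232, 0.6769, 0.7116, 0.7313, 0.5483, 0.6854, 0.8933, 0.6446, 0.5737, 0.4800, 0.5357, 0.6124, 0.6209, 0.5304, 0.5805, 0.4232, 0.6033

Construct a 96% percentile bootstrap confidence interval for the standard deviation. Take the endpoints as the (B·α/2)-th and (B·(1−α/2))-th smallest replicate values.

(0.3875, 0.8560)

Sorted replicates: 0.3875, 0.3999, 0.4231, 0.4232, 0.4510, 0.4699, 0.4745, 0.4800, 0.5226, 0.5232, 0.5270, 0.5304, 0.5349, 0.5357, 0.5373, 0.5473, 0.5483, 0.5487, 0.5657, 0.5737, 0.5762, 0.5771, 0.5779, 0.5805, 0.5869, 0.5899, 0.6033, 0.6104, 0.6124, 0.6162, 0.6182, 0.6209, 0.6278, 0.6446, 0.6449, 0.6604, 0.6674, 0.6712, 0.6769, 0.6814, 0.6820, 0.6854, 0.6958, 0.7116, 0.7313, 0.7825, 0.8348, 0.8456, 0.8560, 0.8933
α = 0.04; lower rank = 50 × 0.020 = 1; upper rank = 50 × 0.980 = 49.
The 1st smallest replicate is 0.3875; the 49th is 0.8560.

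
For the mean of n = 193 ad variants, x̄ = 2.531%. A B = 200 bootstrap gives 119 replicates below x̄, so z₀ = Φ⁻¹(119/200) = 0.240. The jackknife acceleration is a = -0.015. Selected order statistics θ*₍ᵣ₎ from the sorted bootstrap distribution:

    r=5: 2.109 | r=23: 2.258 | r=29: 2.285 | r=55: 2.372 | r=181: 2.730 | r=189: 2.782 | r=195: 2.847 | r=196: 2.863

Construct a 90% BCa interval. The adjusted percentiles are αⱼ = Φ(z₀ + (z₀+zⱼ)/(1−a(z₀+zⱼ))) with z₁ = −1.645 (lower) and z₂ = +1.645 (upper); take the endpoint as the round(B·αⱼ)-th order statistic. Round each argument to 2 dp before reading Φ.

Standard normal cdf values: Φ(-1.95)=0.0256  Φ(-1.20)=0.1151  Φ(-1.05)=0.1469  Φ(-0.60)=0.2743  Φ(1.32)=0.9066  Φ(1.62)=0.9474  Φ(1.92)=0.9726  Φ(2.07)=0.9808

(2.258, 2.863)

Lower: z₀ + z₁ = 0.240 + (-1.645) = -1.405; 1 − a(z₀+z₁) = 1 − (-0.015)(-1.405) = 0.9789; argument = 0.240 + (-1.405)/0.9789 = -1.1952 → -1.20.
α₁ = Φ(-1.20) = 0.1151; rank = round(200 × 0.1151) = 23; θ*₍23₎ = 2.258.
Upper: z₀ + z₂ = 1.885; 1 − a(z₀+z₂) = 1.0283; argument = 2.0732 → 2.07; α₂ = 0.9808; rank = 196; θ*₍196₎ = 2.863.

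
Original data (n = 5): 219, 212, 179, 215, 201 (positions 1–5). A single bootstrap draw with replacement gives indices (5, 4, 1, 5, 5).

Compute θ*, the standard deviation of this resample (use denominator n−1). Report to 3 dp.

Resample values: 201, 215, 219, 201, 201.
Mean = 207.4000; sum of squared deviations = 315.2000
s² = 315.2000 / 4 = 78.8000
s = √78.8000 = 8.877

θ* = 8.877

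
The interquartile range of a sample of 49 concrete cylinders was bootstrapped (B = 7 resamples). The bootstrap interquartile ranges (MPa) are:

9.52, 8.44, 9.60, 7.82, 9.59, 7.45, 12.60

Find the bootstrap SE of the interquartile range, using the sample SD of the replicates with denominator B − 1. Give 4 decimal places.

SE* = 1.7061

Bootstrap SE is the standard deviation of the 7 replicate interquartile ranges.
Mean of replicates: (9.52 + 8.44 + 9.60 + 7.82 + 9.59 + 7.45 + 12.60) / 7 = 65.02000 / 7 = 9.28857
Sum of squared deviations: (+0.23143)² + (−0.84857)² + (+0.31143)² + (−1.46857)² + (+0.30143)² + (−1.83857)² + (+3.31143)² = 17.46409
Variance = 17.46409 / 6 = 2.91068
SE* = √2.91068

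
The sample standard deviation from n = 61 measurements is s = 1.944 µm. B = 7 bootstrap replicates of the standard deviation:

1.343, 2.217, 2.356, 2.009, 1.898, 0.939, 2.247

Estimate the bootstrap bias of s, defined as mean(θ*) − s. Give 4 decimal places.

mean(θ*) = (1.343 + 2.217 + 2.356 + 2.009 + 1.898 + 0.939 + 2.247) / 7 = 1.85843
bias = 1.85843 − 1.944

bias = −0.0856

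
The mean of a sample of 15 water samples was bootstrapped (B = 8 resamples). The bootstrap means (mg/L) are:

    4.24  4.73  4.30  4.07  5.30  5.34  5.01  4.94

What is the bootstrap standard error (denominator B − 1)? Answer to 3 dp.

SE* = 0.490

Bootstrap SE is the standard deviation of the 8 replicate means.
Mean of replicates: (4.24 + 4.73 + 4.30 + 4.07 + 5.30 + 5.34 + 5.01 + 4.94) / 8 = 37.9300 / 8 = 4.7412
Sum of squared deviations: (−0.5012)² + (−0.0112)² + (−0.4413)² + (−0.6712)² + (+0.5587)² + (+0.5987)² + (+0.2687)² + (+0.1988)² = 1.6791
Variance = 1.6791 / 7 = 0.2399
SE* = √0.2399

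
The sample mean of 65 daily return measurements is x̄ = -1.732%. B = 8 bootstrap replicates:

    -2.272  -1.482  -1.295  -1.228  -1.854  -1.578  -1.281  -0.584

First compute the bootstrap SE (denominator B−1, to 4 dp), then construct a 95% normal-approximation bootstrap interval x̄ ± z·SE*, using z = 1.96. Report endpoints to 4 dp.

Mean of replicates = -1.4467; sum of squared deviations = 1.7080; SE* = √(1.7080/7) = 0.4940
Margin = 1.96 × 0.4940 = 0.96824
Interval: -1.732 ± 0.96824

(-2.7002, -0.7638)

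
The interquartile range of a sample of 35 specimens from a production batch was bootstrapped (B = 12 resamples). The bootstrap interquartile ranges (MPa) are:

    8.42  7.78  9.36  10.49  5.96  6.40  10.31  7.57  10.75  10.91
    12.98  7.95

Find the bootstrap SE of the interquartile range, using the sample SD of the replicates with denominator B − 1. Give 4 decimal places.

Bootstrap SE is the standard deviation of the 12 replicate interquartile ranges.
Mean of replicates: (8.42 + 7.78 + 9.36 + 10.49 + 5.96 + 6.40 + 10.31 + 7.57 + 10.75 + 10.91 + 12.98 + 7.95) / 12 = 108.88000 / 12 = 9.07333
Sum of squared deviations: (−0.65333)² + (−1.29333)² + (+0.28667)² + (+1.41667)² + (−3.11333)² + (−2.67333)² + (+1.23667)² + (−1.50333)² + (+1.67667)² + (+1.83667)² + (+3.90667)² + (−1.12333)² = 47.52607
Variance = 47.52607 / 11 = 4.32055
SE* = √4.32055

SE* = 2.0786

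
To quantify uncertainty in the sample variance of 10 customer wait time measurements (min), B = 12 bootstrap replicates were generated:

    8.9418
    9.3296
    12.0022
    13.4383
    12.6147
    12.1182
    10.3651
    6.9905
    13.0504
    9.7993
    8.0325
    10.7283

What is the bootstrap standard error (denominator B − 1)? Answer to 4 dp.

Bootstrap SE is the standard deviation of the 12 replicate variances.
Mean of replicates: (8.9418 + 9.3296 + 12.0022 + 13.4383 + 12.6147 + 12.1182 + 10.3651 + 6.9905 + 13.0504 + 9.7993 + 8.0325 + 10.7283) / 12 = 127.41090 / 12 = 10.61758
Sum of squared deviations: (−1.67577)² + (−1.28798)² + (+1.38462)² + (+2.82072)² + (+1.99712)² + (+1.50062)² + (−0.25248)² + (−3.62708)² + (+2.43282)² + (−0.81827)² + (−2.58507)² + (+0.11073)² = 47.08366
Variance = 47.08366 / 11 = 4.28033
SE* = √4.28033

SE* = 2.0689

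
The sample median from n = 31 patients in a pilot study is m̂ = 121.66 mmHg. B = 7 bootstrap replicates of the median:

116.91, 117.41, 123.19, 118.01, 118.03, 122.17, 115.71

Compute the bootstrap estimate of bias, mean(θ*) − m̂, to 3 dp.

bias = −2.884

mean(θ*) = (116.91 + 117.41 + 123.19 + 118.01 + 118.03 + 122.17 + 115.71) / 7 = 118.7757
bias = 118.7757 − 121.66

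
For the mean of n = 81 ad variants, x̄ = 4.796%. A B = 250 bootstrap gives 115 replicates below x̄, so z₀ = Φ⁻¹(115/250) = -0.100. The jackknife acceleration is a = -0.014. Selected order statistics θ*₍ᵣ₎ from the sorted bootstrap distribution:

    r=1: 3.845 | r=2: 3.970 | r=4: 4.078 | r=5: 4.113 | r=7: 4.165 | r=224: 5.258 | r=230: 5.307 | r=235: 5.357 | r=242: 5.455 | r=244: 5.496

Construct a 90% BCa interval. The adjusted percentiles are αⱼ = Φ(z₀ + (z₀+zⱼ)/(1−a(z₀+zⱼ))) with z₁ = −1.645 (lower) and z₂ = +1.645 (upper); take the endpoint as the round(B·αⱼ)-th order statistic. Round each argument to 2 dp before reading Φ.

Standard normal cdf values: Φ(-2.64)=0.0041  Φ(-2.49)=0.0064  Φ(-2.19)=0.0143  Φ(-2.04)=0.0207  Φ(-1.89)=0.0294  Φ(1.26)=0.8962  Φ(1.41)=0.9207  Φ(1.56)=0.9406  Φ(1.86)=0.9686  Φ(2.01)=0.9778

(4.165, 5.307)

Lower: z₀ + z₁ = -0.100 + (-1.645) = -1.745; 1 − a(z₀+z₁) = 1 − (-0.014)(-1.745) = 0.9756; argument = -0.100 + (-1.745)/0.9756 = -1.8887 → -1.89.
α₁ = Φ(-1.89) = 0.0294; rank = round(250 × 0.0294) = 7; θ*₍7₎ = 4.165.
Upper: z₀ + z₂ = 1.545; 1 − a(z₀+z₂) = 1.0216; argument = 1.4123 → 1.41; α₂ = 0.9207; rank = 230; θ*₍230₎ = 5.307.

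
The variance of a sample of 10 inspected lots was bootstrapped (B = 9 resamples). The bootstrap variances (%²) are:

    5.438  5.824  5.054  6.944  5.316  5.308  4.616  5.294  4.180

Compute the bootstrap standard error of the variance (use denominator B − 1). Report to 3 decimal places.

Bootstrap SE is the standard deviation of the 9 replicate variances.
Mean of replicates: (5.438 + 5.824 + 5.054 + 6.944 + 5.316 + 5.308 + 4.616 + 5.294 + 4.180) / 9 = 47.9740 / 9 = 5.3304
Sum of squared deviations: (+0.1076)² + (+0.4936)² + (−0.2764)² + (+1.6136)² + (−0.0144)² + (−0.0224)² + (−0.7144)² + (−0.0364)² + (−1.1504)² = 4.7711
Variance = 4.7711 / 8 = 0.5964
SE* = √0.5964

SE* = 0.772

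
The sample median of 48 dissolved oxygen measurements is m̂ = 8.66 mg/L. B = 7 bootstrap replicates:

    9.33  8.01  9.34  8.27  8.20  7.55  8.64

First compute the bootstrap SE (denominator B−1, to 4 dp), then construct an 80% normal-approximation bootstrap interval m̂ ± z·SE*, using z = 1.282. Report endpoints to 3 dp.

(7.801, 9.519)

Mean of replicates = 8.4771; sum of squared deviations = 2.6959; SE* = √(2.6959/6) = 0.6703
Margin = 1.282 × 0.6703 = 0.8593
Interval: 8.66 ± 0.8593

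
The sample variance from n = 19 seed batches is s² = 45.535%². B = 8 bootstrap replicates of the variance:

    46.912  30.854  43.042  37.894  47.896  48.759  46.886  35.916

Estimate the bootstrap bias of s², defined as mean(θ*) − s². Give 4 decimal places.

mean(θ*) = (46.912 + 30.854 + 43.042 + 37.894 + 47.896 + 48.759 + 46.886 + 35.916) / 8 = 42.26987
bias = 42.26987 − 45.535

bias = −3.2651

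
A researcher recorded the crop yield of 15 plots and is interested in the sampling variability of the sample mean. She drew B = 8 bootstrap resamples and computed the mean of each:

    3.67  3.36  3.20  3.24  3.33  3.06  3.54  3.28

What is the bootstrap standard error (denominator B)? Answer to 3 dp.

Bootstrap SE is the standard deviation of the 8 replicate means.
Mean of replicates: (3.67 + 3.36 + 3.20 + 3.24 + 3.33 + 3.06 + 3.54 + 3.28) / 8 = 26.6800 / 8 = 3.3350
Sum of squared deviations: (+0.3350)² + (+0.0250)² + (−0.1350)² + (−0.0950)² + (−0.0050)² + (−0.2750)² + (+0.2050)² + (−0.0550)² = 0.2608
Variance = 0.2608 / 8 = 0.0326
SE* = √0.0326

SE* = 0.181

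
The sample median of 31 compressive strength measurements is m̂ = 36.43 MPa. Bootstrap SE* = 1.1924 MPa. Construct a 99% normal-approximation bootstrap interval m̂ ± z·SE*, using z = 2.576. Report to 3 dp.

(33.358, 39.502)

Margin = 2.576 × 1.1924 = 3.0716
Interval: 36.43 ± 3.0716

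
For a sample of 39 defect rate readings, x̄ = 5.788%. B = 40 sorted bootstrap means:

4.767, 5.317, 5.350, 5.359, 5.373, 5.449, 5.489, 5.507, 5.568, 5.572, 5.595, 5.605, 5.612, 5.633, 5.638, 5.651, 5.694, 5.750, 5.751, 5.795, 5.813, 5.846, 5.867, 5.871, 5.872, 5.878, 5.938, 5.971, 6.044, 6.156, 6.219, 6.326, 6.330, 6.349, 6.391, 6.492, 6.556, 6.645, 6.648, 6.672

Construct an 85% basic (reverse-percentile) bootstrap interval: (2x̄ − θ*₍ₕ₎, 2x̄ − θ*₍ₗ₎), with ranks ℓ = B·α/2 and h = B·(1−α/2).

(5.020, 6.226)

Percentile endpoints at ranks 3 and 37: θ*₍3₎ = 5.350, θ*₍37₎ = 6.556.
Basic interval reflects these around x̄:
  lower = 2 × 5.788 − 6.556 = 5.020
  upper = 2 × 5.788 − 5.350 = 6.226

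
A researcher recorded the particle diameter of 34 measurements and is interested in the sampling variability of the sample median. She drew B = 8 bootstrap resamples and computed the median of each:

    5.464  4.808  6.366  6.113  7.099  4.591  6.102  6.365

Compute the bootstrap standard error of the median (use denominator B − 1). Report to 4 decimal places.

SE* = 0.8487

Bootstrap SE is the standard deviation of the 8 replicate medians.
Mean of replicates: (5.464 + 4.808 + 6.366 + 6.113 + 7.099 + 4.591 + 6.102 + 6.365) / 8 = 46.90800 / 8 = 5.86350
Sum of squared deviations: (−0.39950)² + (−1.05550)² + (+0.50250)² + (+0.24950)² + (+1.23550)² + (−1.27250)² + (+0.23850)² + (+0.50150)² = 5.04254
Variance = 5.04254 / 7 = 0.72036
SE* = √0.72036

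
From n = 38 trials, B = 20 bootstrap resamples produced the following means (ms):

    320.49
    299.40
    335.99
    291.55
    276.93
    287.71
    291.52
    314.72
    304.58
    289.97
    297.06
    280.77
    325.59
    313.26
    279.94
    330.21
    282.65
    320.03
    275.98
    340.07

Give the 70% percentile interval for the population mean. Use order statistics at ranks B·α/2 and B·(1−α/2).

(279.94, 325.59)

Sorted replicates: 275.98, 276.93, 279.94, 280.77, 282.65, 287.71, 289.97, 291.52, 291.55, 297.06, 299.40, 304.58, 313.26, 314.72, 320.03, 320.49, 325.59, 330.21, 335.99, 340.07
α = 0.30; lower rank = 20 × 0.150 = 3; upper rank = 20 × 0.850 = 17.
The 3rd smallest replicate is 279.94; the 17th is 325.59.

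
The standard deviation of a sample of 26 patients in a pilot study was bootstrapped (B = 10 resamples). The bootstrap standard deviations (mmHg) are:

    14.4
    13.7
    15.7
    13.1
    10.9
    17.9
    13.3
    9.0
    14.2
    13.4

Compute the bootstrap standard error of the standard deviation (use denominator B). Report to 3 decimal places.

SE* = 2.296

Bootstrap SE is the standard deviation of the 10 replicate standard deviations.
Mean of replicates: (14.4 + 13.7 + 15.7 + 13.1 + 10.9 + 17.9 + 13.3 + 9.0 + 14.2 + 13.4) / 10 = 135.6000 / 10 = 13.5600
Sum of squared deviations: (+0.8400)² + (+0.1400)² + (+2.1400)² + (−0.4600)² + (−2.6600)² + (+4.3400)² + (−0.2600)² + (−4.5600)² + (+0.6400)² + (−0.1600)² = 52.7240
Variance = 52.7240 / 10 = 5.2724
SE* = √5.2724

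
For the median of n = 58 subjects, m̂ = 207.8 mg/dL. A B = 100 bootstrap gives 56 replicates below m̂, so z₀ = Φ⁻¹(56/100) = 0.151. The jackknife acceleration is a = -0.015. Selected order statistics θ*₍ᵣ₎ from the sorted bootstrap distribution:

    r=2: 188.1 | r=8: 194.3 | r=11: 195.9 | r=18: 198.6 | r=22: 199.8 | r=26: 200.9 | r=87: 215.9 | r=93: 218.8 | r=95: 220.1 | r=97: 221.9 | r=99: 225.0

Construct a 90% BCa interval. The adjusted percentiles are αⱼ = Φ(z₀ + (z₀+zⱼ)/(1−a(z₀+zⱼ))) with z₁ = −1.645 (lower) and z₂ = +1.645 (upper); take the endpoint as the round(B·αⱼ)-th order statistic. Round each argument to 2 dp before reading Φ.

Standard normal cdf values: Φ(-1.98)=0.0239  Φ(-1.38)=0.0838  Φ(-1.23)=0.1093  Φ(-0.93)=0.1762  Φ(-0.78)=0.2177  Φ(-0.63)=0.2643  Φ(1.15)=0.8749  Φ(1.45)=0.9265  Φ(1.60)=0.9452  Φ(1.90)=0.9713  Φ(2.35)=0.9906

Lower: z₀ + z₁ = 0.151 + (-1.645) = -1.494; 1 − a(z₀+z₁) = 1 − (-0.015)(-1.494) = 0.9776; argument = 0.151 + (-1.494)/0.9776 = -1.3772 → -1.38.
α₁ = Φ(-1.38) = 0.0838; rank = round(100 × 0.0838) = 8; θ*₍8₎ = 194.3.
Upper: z₀ + z₂ = 1.796; 1 − a(z₀+z₂) = 1.0269; argument = 1.8999 → 1.90; α₂ = 0.9713; rank = 97; θ*₍97₎ = 221.9.

(194.3, 221.9)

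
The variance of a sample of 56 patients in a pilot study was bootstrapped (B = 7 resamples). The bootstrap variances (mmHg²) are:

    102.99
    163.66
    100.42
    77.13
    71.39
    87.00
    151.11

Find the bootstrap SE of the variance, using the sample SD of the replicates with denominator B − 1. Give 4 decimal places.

SE* = 35.9920

Bootstrap SE is the standard deviation of the 7 replicate variances.
Mean of replicates: (102.99 + 163.66 + 100.42 + 77.13 + 71.39 + 87.00 + 151.11) / 7 = 753.70000 / 7 = 107.67143
Sum of squared deviations: (−4.68143)² + (+55.98857)² + (−7.25143)² + (−30.54143)² + (−36.28143)² + (−20.67143)² + (+43.43857)² = 7772.55749
Variance = 7772.55749 / 6 = 1295.42625
SE* = √1295.42625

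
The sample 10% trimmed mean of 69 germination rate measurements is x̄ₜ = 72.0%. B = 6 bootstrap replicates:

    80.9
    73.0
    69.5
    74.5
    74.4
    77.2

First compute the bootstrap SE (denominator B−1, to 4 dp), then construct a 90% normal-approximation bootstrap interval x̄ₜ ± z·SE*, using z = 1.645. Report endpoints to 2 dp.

(65.65, 78.35)

Mean of replicates = 74.9167; sum of squared deviations = 74.4683; SE* = √(74.4683/5) = 3.8592
Margin = 1.645 × 3.8592 = 6.348
Interval: 72.0 ± 6.348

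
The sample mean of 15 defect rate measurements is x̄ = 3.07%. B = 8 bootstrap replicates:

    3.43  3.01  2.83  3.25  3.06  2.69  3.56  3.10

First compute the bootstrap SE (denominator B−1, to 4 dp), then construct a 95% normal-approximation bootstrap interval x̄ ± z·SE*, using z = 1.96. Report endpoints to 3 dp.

(2.500, 3.640)

Mean of replicates = 3.1162; sum of squared deviations = 0.5916; SE* = √(0.5916/7) = 0.2907
Margin = 1.96 × 0.2907 = 0.5698
Interval: 3.07 ± 0.5698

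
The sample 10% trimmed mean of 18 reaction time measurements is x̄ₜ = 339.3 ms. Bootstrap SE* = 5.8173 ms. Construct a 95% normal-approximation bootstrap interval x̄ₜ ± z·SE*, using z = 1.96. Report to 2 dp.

Margin = 1.96 × 5.8173 = 11.402
Interval: 339.3 ± 11.402

(327.90, 350.70)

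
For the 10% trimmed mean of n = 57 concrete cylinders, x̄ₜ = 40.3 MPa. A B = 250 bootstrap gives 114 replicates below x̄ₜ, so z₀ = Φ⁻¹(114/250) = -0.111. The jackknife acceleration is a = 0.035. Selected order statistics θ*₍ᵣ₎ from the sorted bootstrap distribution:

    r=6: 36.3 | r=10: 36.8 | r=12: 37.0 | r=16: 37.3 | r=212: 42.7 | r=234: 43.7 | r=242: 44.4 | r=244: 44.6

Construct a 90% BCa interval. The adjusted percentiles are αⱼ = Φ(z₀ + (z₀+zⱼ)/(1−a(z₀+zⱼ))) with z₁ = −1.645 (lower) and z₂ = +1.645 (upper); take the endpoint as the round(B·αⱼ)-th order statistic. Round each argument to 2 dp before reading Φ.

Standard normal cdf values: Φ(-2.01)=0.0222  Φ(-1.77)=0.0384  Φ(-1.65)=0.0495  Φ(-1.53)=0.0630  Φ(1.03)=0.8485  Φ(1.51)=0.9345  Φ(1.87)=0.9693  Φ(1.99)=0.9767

Lower: z₀ + z₁ = -0.111 + (-1.645) = -1.756; 1 − a(z₀+z₁) = 1 − (0.035)(-1.756) = 1.0615; argument = -0.111 + (-1.756)/1.0615 = -1.7653 → -1.77.
α₁ = Φ(-1.77) = 0.0384; rank = round(250 × 0.0384) = 10; θ*₍10₎ = 36.8.
Upper: z₀ + z₂ = 1.534; 1 − a(z₀+z₂) = 0.9463; argument = 1.5100 → 1.51; α₂ = 0.9345; rank = 234; θ*₍234₎ = 43.7.

(36.8, 43.7)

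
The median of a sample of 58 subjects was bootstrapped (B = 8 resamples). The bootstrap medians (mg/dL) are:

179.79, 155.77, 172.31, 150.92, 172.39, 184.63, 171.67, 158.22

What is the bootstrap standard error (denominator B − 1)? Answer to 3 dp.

SE* = 11.973

Bootstrap SE is the standard deviation of the 8 replicate medians.
Mean of replicates: (179.79 + 155.77 + 172.31 + 150.92 + 172.39 + 184.63 + 171.67 + 158.22) / 8 = 1345.7000 / 8 = 168.2125
Sum of squared deviations: (+11.5775)² + (−12.4425)² + (+4.0975)² + (−17.2925)² + (+4.1775)² + (+16.4175)² + (+3.4575)² + (−9.9925)² = 1003.4645
Variance = 1003.4645 / 7 = 143.3521
SE* = √143.3521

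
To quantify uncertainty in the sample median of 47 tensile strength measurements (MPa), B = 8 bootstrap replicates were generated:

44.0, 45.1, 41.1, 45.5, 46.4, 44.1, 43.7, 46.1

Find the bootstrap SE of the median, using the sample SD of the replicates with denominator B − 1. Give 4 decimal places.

Bootstrap SE is the standard deviation of the 8 replicate medians.
Mean of replicates: (44.0 + 45.1 + 41.1 + 45.5 + 46.4 + 44.1 + 43.7 + 46.1) / 8 = 356.00000 / 8 = 44.50000
Sum of squared deviations: (−0.50000)² + (+0.60000)² + (−3.40000)² + (+1.00000)² + (+1.90000)² + (−0.40000)² + (−0.80000)² + (+1.60000)² = 20.14000
Variance = 20.14000 / 7 = 2.87714
SE* = √2.87714

SE* = 1.6962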